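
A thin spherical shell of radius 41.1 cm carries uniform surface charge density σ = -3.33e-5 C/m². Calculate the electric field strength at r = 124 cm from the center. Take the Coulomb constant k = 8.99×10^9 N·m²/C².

E = 4.13×10^5 V/m

By spherical symmetry E is radial; choose a Gaussian sphere of radius r = 124 cm (r > 41.1 cm).
The entire shell is enclosed: Q_enc = σ·4πR² = (-3.33×10^-5)·4π·(0.411)² = -7.069e-5 C.
Since E is radial and uniform over the Gaussian sphere, Φ = E·4πr² = Q_enc/ε₀.
E = k|Q_enc|/r² = (8.99×10^9)(7.069e-5)/(1.24)² = 4.13×10^5 N/C.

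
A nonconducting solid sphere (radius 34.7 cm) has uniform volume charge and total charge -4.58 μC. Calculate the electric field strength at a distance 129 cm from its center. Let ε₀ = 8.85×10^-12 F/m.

Symmetry ⇒ E = E(r) r̂. Gaussian sphere of radius r = 129 cm (r > R, so the entire charge is enclosed).
Q_enc = -4.58 μC = -4.58×10^-6 C.
By Gauss's law, ∮E·dA = E·4πr² = Q_enc/ε₀.
E = |Q_enc|/(4πε₀r²) = (4.58×10^-6)/(4π·8.85×10^-12·(1.29)²) = 2.47e4 N/C.

E = 2.47×10^4 N/C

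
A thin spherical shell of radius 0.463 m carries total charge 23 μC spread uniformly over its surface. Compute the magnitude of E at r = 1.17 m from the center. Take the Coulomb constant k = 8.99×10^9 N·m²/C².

Take a concentric spherical Gaussian surface of radius r = 1.17 m (r > 0.463 m).
The entire shell is enclosed: Q_enc = 2.30e-5 C.
Since E is radial and uniform over the Gaussian sphere, Φ = E·4πr² = Q_enc/ε₀.
E = k|Q_enc|/r² = (8.99×10^9)(2.30e-5)/(1.17)² = 1.51×10^5 N/C.

|E| = 1.51×10^5 N/C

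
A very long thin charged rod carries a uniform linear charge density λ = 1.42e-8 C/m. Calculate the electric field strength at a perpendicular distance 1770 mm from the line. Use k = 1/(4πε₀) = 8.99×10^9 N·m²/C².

E ≈ 144 N/C

By cylindrical symmetry E is radial; use a coaxial Gaussian cylinder of radius 1770 mm and length L.
Q_enc = λL, so λ_enc = 1.42×10^-8 C/m.
Gauss's law: E·2πrL = λ_enc L/ε₀.
E = 2k|λ_enc|/r = 2(8.99×10^9)(1.42e-8)/(1.77) = 144 N/C.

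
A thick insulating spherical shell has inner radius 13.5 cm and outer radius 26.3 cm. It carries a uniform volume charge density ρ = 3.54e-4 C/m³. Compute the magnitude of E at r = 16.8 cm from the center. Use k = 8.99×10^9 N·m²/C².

|E| = 1.08×10^6 N/C

Symmetry ⇒ E = E(r) r̂. Gaussian sphere of radius r = 16.8 cm (within the shell material, 13.5 cm < r < 26.3 cm).
Only the shell between 13.5 cm and r is enclosed: Q_enc = ρ·(4π/3)(r³ − a³) = (3.54×10^-4)·(4π/3)·((0.168)³ − (0.135)³) = 3.383×10^-6 C.
Since E is radial and uniform over the Gaussian sphere, Φ = E·4πr² = Q_enc/ε₀.
E = k|Q_enc|/r² = (8.99×10^9)(3.383e-6)/(0.168)² = 1.08×10^6 N/C.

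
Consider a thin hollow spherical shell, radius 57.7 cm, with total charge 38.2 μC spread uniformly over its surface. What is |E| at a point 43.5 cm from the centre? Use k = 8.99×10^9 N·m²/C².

E = 0 (no enclosed charge)

Symmetry ⇒ E = E(r) r̂. Gaussian sphere of radius r = 43.5 cm (inside the shell, r < 57.7 cm).
All the charge is outside the Gaussian surface: Q_enc = 0, hence E = 0 everywhere inside the shell.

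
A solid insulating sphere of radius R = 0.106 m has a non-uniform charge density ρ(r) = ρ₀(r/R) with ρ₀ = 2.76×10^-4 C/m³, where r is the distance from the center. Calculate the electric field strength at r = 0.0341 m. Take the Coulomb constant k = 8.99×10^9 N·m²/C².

Symmetry ⇒ E = E(r) r̂. Gaussian sphere of radius r = 0.0341 m (r < R).
Q_enc = ∫₀^r ρ(r')·4πr'² dr' = (4πρ₀/R) ∫₀^r r'^3 dr' = 4πρ₀ r^4/(4·R) = 1.106×10^-8 C.
Since E is radial and uniform over the Gaussian sphere, Φ = E·4πr² = Q_enc/ε₀.
E = k|Q_enc|/r² = (8.99×10^9)(1.106e-8)/(0.0341)² = 8.55e4 N/C.

8.55e4 N/C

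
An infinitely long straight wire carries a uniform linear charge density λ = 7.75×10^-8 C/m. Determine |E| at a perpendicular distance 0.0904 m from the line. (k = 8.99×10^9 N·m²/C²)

Choose a coaxial cylinder of radius r = 0.0904 m (arbitrary length L) as the Gaussian surface.
Q_enc = λL, so λ_enc = 7.75×10^-8 C/m.
By Gauss's law (flux through the curved wall only), E·2πrL = λ_enc L/ε₀.
E = 2k|λ_enc|/r = 2(8.99×10^9)(7.75×10^-8)/(0.0904) = 1.54×10^4 N/C.

|E| = 1.54e4 N/C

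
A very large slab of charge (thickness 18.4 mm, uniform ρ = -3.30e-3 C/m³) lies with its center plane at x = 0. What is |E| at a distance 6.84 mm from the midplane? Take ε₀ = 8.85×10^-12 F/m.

E ≈ 2.55×10^6 N/C

By symmetry E is perpendicular to the slab. A Gaussian pillbox from −6.84 mm to +6.84 mm (face area A) lies entirely within the slab.
Q_enc = ρ·(2x)·A and flux = 2EA, so 2EA = 2ρxA/ε₀ ⇒ E = |ρ|x/ε₀.
E = (3.30e-3)(0.00684)/(8.85×10^-12) = 2.55×10^6 N/C.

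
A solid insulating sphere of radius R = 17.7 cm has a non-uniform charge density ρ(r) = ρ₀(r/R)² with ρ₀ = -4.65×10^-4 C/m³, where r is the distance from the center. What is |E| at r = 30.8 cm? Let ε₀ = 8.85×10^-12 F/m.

E = 6.14×10^5 V/m

By spherical symmetry E is radial; choose a Gaussian sphere of radius r = 30.8 cm (r > R, all charge enclosed).
Q_enc = 4π ∫₀^R ρ₀(r'/R)^2 r'² dr' = 4πρ₀R³/5 = -6.481×10^-6 C.
By Gauss's law, ∮E·dA = E·4πr² = Q_enc/ε₀.
E = |Q_enc|/(4πε₀r²) = (6.481×10^-6)/(4π·8.85×10^-12·(0.308)²) = 6.14e5 N/C.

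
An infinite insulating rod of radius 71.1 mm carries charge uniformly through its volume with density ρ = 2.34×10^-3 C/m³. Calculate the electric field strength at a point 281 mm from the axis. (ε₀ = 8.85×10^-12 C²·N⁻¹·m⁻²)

Coaxial Gaussian cylinder, radius r = 281 mm, length L (r > 71.1 mm, full cross-section enclosed).
λ_enc = ρ·πR² = (2.34×10^-3)π(0.0711)² = 3.716×10^-5 C/m.
Since E is radial and uniform over the curved surface, Φ = E·2πrL = Q_enc/ε₀ = λ_enc L/ε₀.
E = |λ_enc|/(2πε₀r) = (3.716×10^-5)/(2π·8.85×10^-12·0.281) = 2.38×10^6 N/C.

2.38×10^6 N/C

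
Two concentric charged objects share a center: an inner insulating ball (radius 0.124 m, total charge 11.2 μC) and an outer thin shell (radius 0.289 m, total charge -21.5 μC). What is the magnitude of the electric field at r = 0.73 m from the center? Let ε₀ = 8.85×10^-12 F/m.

Symmetry ⇒ E = E(r) r̂. Gaussian sphere of radius r = 0.73 m (r > 0.289 m, enclosing both).
Q_enc = (11.2 μC) + (-21.5 μC) = -1.03e-5 C.
Applying ∮E·dA = Q_enc/ε₀ with Φ = E(4πr²):
E = |Q_enc|/(4πε₀r²) = (1.03×10^-5)/(4π·8.85×10^-12·(0.73)²) = 1.74×10^5 N/C.

|E| = 1.74×10^5 N/C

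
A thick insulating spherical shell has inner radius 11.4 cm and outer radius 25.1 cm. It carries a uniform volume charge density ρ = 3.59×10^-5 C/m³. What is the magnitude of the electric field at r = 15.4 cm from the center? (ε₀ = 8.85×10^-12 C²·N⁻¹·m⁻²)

Take a concentric spherical Gaussian surface of radius r = 15.4 cm (within the shell material, 11.4 cm < r < 25.1 cm).
Only the shell between 11.4 cm and r is enclosed: Q_enc = ρ·(4π/3)(r³ − a³) = (3.59×10^-5)·(4π/3)·((0.154)³ − (0.114)³) = 3.264e-7 C.
By Gauss's law, ∮E·dA = E·4πr² = Q_enc/ε₀.
E = |Q_enc|/(4πε₀r²) = (3.264×10^-7)/(4π·8.85×10^-12·(0.154)²) = 1.24×10^5 N/C.

|E| = 1.24e5 N/C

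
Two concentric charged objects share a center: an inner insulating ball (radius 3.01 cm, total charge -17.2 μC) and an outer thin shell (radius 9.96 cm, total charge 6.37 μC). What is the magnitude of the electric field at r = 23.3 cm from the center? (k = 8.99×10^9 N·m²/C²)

1.79×10^6 N/C

Take a concentric spherical Gaussian surface of radius r = 23.3 cm (r > 9.96 cm, enclosing both).
Q_enc = (-17.2 μC) + (6.37 μC) = -1.083×10^-5 C.
Gauss's law: E·4πr² = Q_enc/ε₀.
E = k|Q_enc|/r² = (8.99×10^9)(1.083×10^-5)/(0.233)² = 1.79×10^6 N/C.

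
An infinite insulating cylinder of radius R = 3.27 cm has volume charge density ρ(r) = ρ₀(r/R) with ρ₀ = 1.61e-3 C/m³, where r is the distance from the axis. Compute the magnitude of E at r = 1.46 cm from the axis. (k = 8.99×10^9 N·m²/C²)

E ≈ 3.95e5 N/C

Coaxial Gaussian cylinder, radius r = 1.46 cm, length L (r < R).
Integrating ρ over the cross-section to radius r: λ_enc = (2πρ₀/R) ∫₀^r r'^2 dr' = 2πρ₀ r^3/(3·R) = 3.209×10^-7 C/m.
Applying ∮E·dA = Q_enc/ε₀ with the end caps contributing no flux:
E = 2k|λ_enc|/r = 2(8.99×10^9)(3.209×10^-7)/(0.0146) = 3.95e5 N/C.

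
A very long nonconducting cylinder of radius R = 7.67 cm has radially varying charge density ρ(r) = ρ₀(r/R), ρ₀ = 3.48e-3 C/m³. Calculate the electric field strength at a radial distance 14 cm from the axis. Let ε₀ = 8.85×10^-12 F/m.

Take a coaxial cylindrical Gaussian surface of radius r = 14 cm and length L (r > R, full charge per length enclosed).
λ_enc = 2π ∫₀^R ρ₀(r'/R)^1 r' dr' = 2πρ₀R²/3 = 4.288×10^-5 C/m.
Gauss's law: E·2πrL = λ_enc L/ε₀.
E = |λ_enc|/(2πε₀r) = (4.288×10^-5)/(2π·8.85×10^-12·0.14) = 5.51e6 N/C.

5.51×10^6 N/C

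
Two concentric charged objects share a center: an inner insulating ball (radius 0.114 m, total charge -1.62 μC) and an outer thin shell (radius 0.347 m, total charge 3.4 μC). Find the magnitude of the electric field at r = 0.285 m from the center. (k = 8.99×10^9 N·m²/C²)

E = 1.79×10^5 V/m

Use a concentric Gaussian sphere at r = 0.285 m (between the bodies, 0.114 m < r < 0.347 m).
The shell at 0.347 m lies outside the Gaussian surface, so Q_enc = -1.62 μC = -1.62×10^-6 C.
By Gauss's law, ∮E·dA = E·4πr² = Q_enc/ε₀.
E = k|Q_enc|/r² = (8.99×10^9)(1.62×10^-6)/(0.285)² = 1.79×10^5 N/C.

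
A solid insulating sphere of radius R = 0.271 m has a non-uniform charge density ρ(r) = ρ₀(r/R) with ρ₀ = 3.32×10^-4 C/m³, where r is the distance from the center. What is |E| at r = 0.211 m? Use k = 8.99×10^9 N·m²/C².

Use a concentric Gaussian sphere at r = 0.211 m (r < R).
Q_enc = ∫₀^r ρ(r')·4πr'² dr' = (4πρ₀/R) ∫₀^r r'^3 dr' = 4πρ₀ r^4/(4·R) = 7.629e-6 C.
By Gauss's law, ∮E·dA = E·4πr² = Q_enc/ε₀.
E = k|Q_enc|/r² = (8.99×10^9)(7.629×10^-6)/(0.211)² = 1.54×10^6 N/C.

E = 1.54×10^6 N/C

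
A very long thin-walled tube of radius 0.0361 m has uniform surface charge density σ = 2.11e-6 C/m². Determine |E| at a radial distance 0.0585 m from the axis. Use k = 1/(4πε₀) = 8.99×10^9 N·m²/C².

|E| ≈ 1.47e5 N/C

By cylindrical symmetry E is radial; use a coaxial Gaussian cylinder of radius 0.0585 m and length L (r > 0.0361 m).
The whole shell is enclosed: λ_enc = σ·2πR = (2.11×10^-6)·2π·(0.0361) = 4.786e-7 C/m.
Gauss's law: E·2πrL = λ_enc L/ε₀.
E = 2k|λ_enc|/r = 2(8.99×10^9)(4.786×10^-7)/(0.0585) = 1.47×10^5 N/C.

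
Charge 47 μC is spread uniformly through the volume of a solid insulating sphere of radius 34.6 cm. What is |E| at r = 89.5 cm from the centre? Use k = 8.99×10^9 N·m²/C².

By spherical symmetry E is radial; choose a Gaussian sphere of radius r = 89.5 cm (r > R, so the entire charge is enclosed).
Q_enc = 47 μC = 4.70×10^-5 C.
Since E is radial and uniform over the Gaussian sphere, Φ = E·4πr² = Q_enc/ε₀.
E = k|Q_enc|/r² = (8.99×10^9)(4.70×10^-5)/(0.895)² = 5.27×10^5 N/C.

E = 5.27×10^5 V/m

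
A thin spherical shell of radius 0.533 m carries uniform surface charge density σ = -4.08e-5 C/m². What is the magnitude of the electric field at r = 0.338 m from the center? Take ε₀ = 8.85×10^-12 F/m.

E = 0

By spherical symmetry E is radial; choose a Gaussian sphere of radius r = 0.338 m (inside the shell, r < 0.533 m).
No charge lies within this surface, so Q_enc = 0 and Gauss's law gives E·4πr² = 0 ⇒ E = 0.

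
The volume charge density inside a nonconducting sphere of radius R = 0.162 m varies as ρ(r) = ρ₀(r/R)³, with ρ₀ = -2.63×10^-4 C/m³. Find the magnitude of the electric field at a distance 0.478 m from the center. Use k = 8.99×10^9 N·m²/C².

E = 9.21×10^4 V/m

Take a concentric spherical Gaussian surface of radius r = 0.478 m (r > R, all charge enclosed).
Q_enc = 4π ∫₀^R ρ₀(r'/R)^3 r'² dr' = 4πρ₀R³/6 = -2.342×10^-6 C.
By Gauss's law, ∮E·dA = E·4πr² = Q_enc/ε₀.
E = k|Q_enc|/r² = (8.99×10^9)(2.342×10^-6)/(0.478)² = 9.21e4 N/C.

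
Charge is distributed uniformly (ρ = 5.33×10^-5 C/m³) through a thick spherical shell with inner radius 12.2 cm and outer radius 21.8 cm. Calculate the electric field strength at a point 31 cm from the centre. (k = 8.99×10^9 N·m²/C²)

|E| ≈ 1.78e5 N/C

Take a concentric spherical Gaussian surface of radius r = 31 cm (r > 21.8 cm, enclosing the whole shell).
Q_enc = ρ·(4π/3)(b³ − a³) = (5.33×10^-5)·(4π/3)·((0.218)³ − (0.122)³) = 1.908×10^-6 C.
Gauss's law: E·4πr² = Q_enc/ε₀.
E = k|Q_enc|/r² = (8.99×10^9)(1.908×10^-6)/(0.31)² = 1.78×10^5 N/C.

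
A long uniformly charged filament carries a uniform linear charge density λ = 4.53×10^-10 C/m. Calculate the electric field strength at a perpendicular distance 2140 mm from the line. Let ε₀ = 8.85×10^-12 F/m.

E ≈ 3.81 N/C

Coaxial Gaussian cylinder, radius r = 2140 mm, length L.
Q_enc = λL, so λ_enc = 4.53×10^-10 C/m.
By Gauss's law (flux through the curved wall only), E·2πrL = λ_enc L/ε₀.
E = |λ_enc|/(2πε₀r) = (4.53×10^-10)/(2π·8.85×10^-12·2.14) = 3.81 N/C.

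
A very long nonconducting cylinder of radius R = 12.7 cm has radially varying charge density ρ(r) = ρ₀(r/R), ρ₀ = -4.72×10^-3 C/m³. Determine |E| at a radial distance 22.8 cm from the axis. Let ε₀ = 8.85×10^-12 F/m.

|E| = 1.26×10^7 N/C

Take a coaxial cylindrical Gaussian surface of radius r = 22.8 cm and length L (r > R, full charge per length enclosed).
λ_enc = 2π ∫₀^R ρ₀(r'/R)^1 r' dr' = 2πρ₀R²/3 = -1.594×10^-4 C/m.
Since E is radial and uniform over the curved surface, Φ = E·2πrL = Q_enc/ε₀ = λ_enc L/ε₀.
E = |λ_enc|/(2πε₀r) = (1.594×10^-4)/(2π·8.85×10^-12·0.228) = 1.26×10^7 N/C.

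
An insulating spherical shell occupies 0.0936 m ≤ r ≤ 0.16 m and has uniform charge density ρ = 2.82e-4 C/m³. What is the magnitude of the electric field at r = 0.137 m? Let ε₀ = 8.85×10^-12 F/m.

9.91×10^5 N/C

Symmetry ⇒ E = E(r) r̂. Gaussian sphere of radius r = 0.137 m (within the shell material, 0.0936 m < r < 0.16 m).
Only the shell between 0.0936 m and r is enclosed: Q_enc = ρ·(4π/3)(r³ − a³) = (2.82×10^-4)·(4π/3)·((0.137)³ − (0.0936)³) = 2.069e-6 C.
By Gauss's law, ∮E·dA = E·4πr² = Q_enc/ε₀.
E = |Q_enc|/(4πε₀r²) = (2.069e-6)/(4π·8.85×10^-12·(0.137)²) = 9.91×10^5 N/C.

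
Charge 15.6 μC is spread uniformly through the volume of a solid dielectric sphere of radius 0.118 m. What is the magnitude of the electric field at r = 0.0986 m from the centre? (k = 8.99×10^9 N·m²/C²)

By spherical symmetry E is radial; choose a Gaussian sphere of radius r = 0.0986 m (r < R).
Only the charge within r is enclosed: Q_enc = Q·(r/R)³ = (15.6 μC)·(0.0986 m/0.118 m)³ = 9.101×10^-6 C.
Gauss's law: E·4πr² = Q_enc/ε₀.
E = k|Q_enc|/r² = (8.99×10^9)(9.101×10^-6)/(0.0986)² = 8.42e6 N/C.

|E| = 8.42e6 V/m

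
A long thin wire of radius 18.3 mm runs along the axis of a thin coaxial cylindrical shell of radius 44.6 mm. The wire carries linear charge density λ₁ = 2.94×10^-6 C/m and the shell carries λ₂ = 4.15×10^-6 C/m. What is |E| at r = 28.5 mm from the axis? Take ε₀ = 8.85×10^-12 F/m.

Choose a coaxial cylinder of radius r = 28.5 mm (arbitrary length L) as the Gaussian surface (between the conductors, 18.3 mm < r < 44.6 mm).
The shell at 44.6 mm lies outside the Gaussian surface, so λ_enc = λ₁ = 2.94e-6 C/m.
Since E is radial and uniform over the curved surface, Φ = E·2πrL = Q_enc/ε₀ = λ_enc L/ε₀.
E = |λ_enc|/(2πε₀r) = (2.94e-6)/(2π·8.85×10^-12·0.0285) = 1.86e6 N/C.

|E| = 1.86×10^6 V/m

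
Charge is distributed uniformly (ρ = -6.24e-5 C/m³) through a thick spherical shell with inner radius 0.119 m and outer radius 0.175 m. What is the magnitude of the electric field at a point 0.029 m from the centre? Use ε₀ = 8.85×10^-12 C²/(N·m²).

By spherical symmetry E is radial; choose a Gaussian sphere of radius r = 0.029 m (r < 0.119 m, inside the empty cavity).
Q_enc = 0 (all charge lies at larger r); Gauss's law gives E = 0.

E = 0 (no enclosed charge)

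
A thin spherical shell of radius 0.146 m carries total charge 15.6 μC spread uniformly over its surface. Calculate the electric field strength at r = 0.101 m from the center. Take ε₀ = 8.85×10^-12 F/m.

By spherical symmetry E is radial; choose a Gaussian sphere of radius r = 0.101 m (inside the shell, r < 0.146 m).
No charge lies within this surface, so Q_enc = 0 and Gauss's law gives E·4πr² = 0 ⇒ E = 0.

|E| = 0 N/C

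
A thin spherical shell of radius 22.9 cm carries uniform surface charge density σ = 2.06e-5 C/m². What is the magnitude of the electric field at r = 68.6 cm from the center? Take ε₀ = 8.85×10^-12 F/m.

Symmetry ⇒ E = E(r) r̂. Gaussian sphere of radius r = 68.6 cm (r > 22.9 cm).
The entire shell is enclosed: Q_enc = σ·4πR² = (2.06×10^-5)·4π·(0.229)² = 1.358×10^-5 C.
Since E is radial and uniform over the Gaussian sphere, Φ = E·4πr² = Q_enc/ε₀.
E = |Q_enc|/(4πε₀r²) = (1.358e-5)/(4π·8.85×10^-12·(0.686)²) = 2.59×10^5 N/C.

|E| = 2.59×10^5 N/C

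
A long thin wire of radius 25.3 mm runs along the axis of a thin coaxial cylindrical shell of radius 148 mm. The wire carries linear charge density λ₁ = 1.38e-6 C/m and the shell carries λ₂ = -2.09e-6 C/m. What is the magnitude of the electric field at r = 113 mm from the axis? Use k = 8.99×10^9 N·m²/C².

|E| = 2.20×10^5 N/C

Choose a coaxial cylinder of radius r = 113 mm (arbitrary length L) as the Gaussian surface (between the conductors, 25.3 mm < r < 148 mm).
The shell at 148 mm lies outside the Gaussian surface, so λ_enc = λ₁ = 1.38×10^-6 C/m.
Gauss's law: E·2πrL = λ_enc L/ε₀.
E = 2k|λ_enc|/r = 2(8.99×10^9)(1.38×10^-6)/(0.113) = 2.20×10^5 N/C.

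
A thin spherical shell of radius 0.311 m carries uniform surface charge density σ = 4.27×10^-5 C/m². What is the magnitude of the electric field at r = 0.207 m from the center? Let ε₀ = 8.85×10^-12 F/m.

By spherical symmetry E is radial; choose a Gaussian sphere of radius r = 0.207 m (inside the shell, r < 0.311 m).
No charge lies within this surface, so Q_enc = 0 and Gauss's law gives E·4πr² = 0 ⇒ E = 0.

E = 0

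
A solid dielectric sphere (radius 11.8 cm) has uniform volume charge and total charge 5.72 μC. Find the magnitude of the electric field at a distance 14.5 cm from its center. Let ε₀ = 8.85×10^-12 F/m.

2.45×10^6 N/C

Use a concentric Gaussian sphere at r = 14.5 cm (r > R, so the entire charge is enclosed).
Q_enc = 5.72 μC = 5.72e-6 C.
Since E is radial and uniform over the Gaussian sphere, Φ = E·4πr² = Q_enc/ε₀.
E = |Q_enc|/(4πε₀r²) = (5.72×10^-6)/(4π·8.85×10^-12·(0.145)²) = 2.45×10^6 N/C.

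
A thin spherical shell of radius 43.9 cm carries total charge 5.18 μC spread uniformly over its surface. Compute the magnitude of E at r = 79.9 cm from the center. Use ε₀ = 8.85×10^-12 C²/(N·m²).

By spherical symmetry E is radial; choose a Gaussian sphere of radius r = 79.9 cm (r > 43.9 cm).
The entire shell is enclosed: Q_enc = 5.18e-6 C.
Since E is radial and uniform over the Gaussian sphere, Φ = E·4πr² = Q_enc/ε₀.
E = |Q_enc|/(4πε₀r²) = (5.18×10^-6)/(4π·8.85×10^-12·(0.799)²) = 7.30e4 N/C.

E = 7.30×10^4 N/C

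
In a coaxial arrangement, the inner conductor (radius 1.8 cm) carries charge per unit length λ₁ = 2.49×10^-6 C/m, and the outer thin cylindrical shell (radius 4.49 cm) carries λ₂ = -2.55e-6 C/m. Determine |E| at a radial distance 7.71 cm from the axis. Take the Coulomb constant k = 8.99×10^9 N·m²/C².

Take a coaxial cylindrical Gaussian surface of radius r = 7.71 cm and length L (r > 4.49 cm, enclosing both).
λ_enc = λ₁ + λ₂ = (2.49e-6) + (-2.55e-6) = -6.00×10^-8 C/m.
Applying ∮E·dA = Q_enc/ε₀ with the end caps contributing no flux:
E = 2k|λ_enc|/r = 2(8.99×10^9)(6.00e-8)/(0.0771) = 1.40e4 N/C.

E ≈ 1.40×10^4 N/C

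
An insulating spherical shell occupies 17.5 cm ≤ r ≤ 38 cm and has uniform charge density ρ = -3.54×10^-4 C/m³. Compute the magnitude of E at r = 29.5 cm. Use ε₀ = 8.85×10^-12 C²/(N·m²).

|E| = 3.11e6 N/C

Use a concentric Gaussian sphere at r = 29.5 cm (within the shell material, 17.5 cm < r < 38 cm).
Enclosed charge is the volume from a to r: Q_enc = (4π/3)ρ(r³ − a³) = -3.012e-5 C.
Since E is radial and uniform over the Gaussian sphere, Φ = E·4πr² = Q_enc/ε₀.
E = |Q_enc|/(4πε₀r²) = (3.012e-5)/(4π·8.85×10^-12·(0.295)²) = 3.11e6 N/C.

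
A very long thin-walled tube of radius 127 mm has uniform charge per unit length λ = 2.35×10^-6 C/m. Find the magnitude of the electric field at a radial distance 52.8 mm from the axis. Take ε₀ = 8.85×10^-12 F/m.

E = 0 (no enclosed charge)

Choose a coaxial cylinder of radius r = 52.8 mm (arbitrary length L) as the Gaussian surface (r < 127 mm, inside the shell).
No charge is enclosed, so Gauss's law gives E·2πrL = 0 ⇒ E = 0.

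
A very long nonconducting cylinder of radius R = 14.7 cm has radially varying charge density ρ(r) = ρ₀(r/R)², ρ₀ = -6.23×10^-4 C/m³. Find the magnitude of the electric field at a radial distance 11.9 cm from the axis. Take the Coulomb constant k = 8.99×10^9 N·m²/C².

By cylindrical symmetry E is radial; use a coaxial Gaussian cylinder of radius 11.9 cm and length L (r < R).
λ_enc = ∫₀^r ρ(r')·2πr' dr' = (2πρ₀/R²)·r^4/4 = -9.082×10^-6 C/m.
By Gauss's law (flux through the curved wall only), E·2πrL = λ_enc L/ε₀.
E = 2k|λ_enc|/r = 2(8.99×10^9)(9.082e-6)/(0.119) = 1.37×10^6 N/C.

E = 1.37e6 N/C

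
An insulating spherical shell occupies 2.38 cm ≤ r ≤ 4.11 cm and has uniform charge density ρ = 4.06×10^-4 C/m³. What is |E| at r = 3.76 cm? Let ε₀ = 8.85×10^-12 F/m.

Take a concentric spherical Gaussian surface of radius r = 3.76 cm (within the shell material, 2.38 cm < r < 4.11 cm).
Only the shell between 2.38 cm and r is enclosed: Q_enc = ρ·(4π/3)(r³ − a³) = (4.06×10^-4)·(4π/3)·((0.0376)³ − (0.0238)³) = 6.748×10^-8 C.
By Gauss's law, ∮E·dA = E·4πr² = Q_enc/ε₀.
E = |Q_enc|/(4πε₀r²) = (6.748×10^-8)/(4π·8.85×10^-12·(0.0376)²) = 4.29e5 N/C.

E ≈ 4.29×10^5 V/m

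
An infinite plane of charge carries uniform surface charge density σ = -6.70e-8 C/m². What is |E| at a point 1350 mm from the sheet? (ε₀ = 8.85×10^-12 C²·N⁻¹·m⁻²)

By planar symmetry E is perpendicular to the sheet and uniform; use a Gaussian pillbox with flat faces of area A on each side of the sheet.
Flux Φ = 2EA and Q_enc = σA, so 2EA = σA/ε₀ ⇒ E = |σ|/(2ε₀), independent of distance.
E = |σ|/(2ε₀) = (6.70e-8)/(2·8.85×10^-12) = 3.79×10^3 N/C.

|E| = 3.79×10^3 N/C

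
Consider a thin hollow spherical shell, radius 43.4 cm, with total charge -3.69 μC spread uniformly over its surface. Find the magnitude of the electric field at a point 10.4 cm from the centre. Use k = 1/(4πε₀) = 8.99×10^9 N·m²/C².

Symmetry ⇒ E = E(r) r̂. Gaussian sphere of radius r = 10.4 cm (inside the shell, r < 43.4 cm).
No charge lies within this surface, so Q_enc = 0 and Gauss's law gives E·4πr² = 0 ⇒ E = 0.

E = 0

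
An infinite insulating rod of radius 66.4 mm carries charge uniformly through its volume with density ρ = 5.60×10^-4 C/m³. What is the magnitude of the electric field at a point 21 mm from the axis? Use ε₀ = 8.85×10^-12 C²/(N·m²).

Choose a coaxial cylinder of radius r = 21 mm (arbitrary length L) as the Gaussian surface (r < R).
Enclosed charge per unit length: λ_enc = ρ·πr² = (5.60×10^-4)π(0.021)² = 7.758×10^-7 C/m.
Since E is radial and uniform over the curved surface, Φ = E·2πrL = Q_enc/ε₀ = λ_enc L/ε₀.
E = |λ_enc|/(2πε₀r) = (7.758×10^-7)/(2π·8.85×10^-12·0.021) = 6.64e5 N/C.

6.64e5 N/C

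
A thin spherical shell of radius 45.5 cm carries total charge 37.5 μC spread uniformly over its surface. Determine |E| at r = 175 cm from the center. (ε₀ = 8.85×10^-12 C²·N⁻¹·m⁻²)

E = 1.10×10^5 N/C

Use a concentric Gaussian sphere at r = 175 cm (r > 45.5 cm).
The entire shell is enclosed: Q_enc = 3.75e-5 C.
By Gauss's law, ∮E·dA = E·4πr² = Q_enc/ε₀.
E = |Q_enc|/(4πε₀r²) = (3.75×10^-5)/(4π·8.85×10^-12·(1.75)²) = 1.10e5 N/C.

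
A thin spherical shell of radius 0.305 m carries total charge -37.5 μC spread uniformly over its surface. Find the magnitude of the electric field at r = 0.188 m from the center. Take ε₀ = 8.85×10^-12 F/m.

|E| = 0 N/C

Symmetry ⇒ E = E(r) r̂. Gaussian sphere of radius r = 0.188 m (inside the shell, r < 0.305 m).
No charge lies within this surface, so Q_enc = 0 and Gauss's law gives E·4πr² = 0 ⇒ E = 0.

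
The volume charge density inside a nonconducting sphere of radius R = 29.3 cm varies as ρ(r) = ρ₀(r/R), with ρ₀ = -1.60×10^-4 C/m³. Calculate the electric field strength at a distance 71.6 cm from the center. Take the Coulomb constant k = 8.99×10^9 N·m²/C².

Take a concentric spherical Gaussian surface of radius r = 71.6 cm (r > R, all charge enclosed).
Q_enc = 4π ∫₀^R ρ₀(r'/R)^1 r'² dr' = 4πρ₀R³/4 = -1.264e-5 C.
Gauss's law: E·4πr² = Q_enc/ε₀.
E = k|Q_enc|/r² = (8.99×10^9)(1.264×10^-5)/(0.716)² = 2.22×10^5 N/C.

2.22×10^5 N/C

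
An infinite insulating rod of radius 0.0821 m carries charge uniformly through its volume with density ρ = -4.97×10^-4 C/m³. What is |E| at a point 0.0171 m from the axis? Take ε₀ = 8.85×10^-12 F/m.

|E| = 4.80×10^5 N/C

Take a coaxial cylindrical Gaussian surface of radius r = 0.0171 m and length L (r < R).
Enclosed charge per unit length: λ_enc = ρ·πr² = (-4.97×10^-4)π(0.0171)² = -4.566×10^-7 C/m.
Gauss's law: E·2πrL = λ_enc L/ε₀.
E = |λ_enc|/(2πε₀r) = (4.566e-7)/(2π·8.85×10^-12·0.0171) = 4.80×10^5 N/C.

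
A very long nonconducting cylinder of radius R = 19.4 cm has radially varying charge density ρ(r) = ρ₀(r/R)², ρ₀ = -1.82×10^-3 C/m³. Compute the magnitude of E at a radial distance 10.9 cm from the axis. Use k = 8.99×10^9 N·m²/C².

|E| ≈ 1.77×10^6 V/m

Choose a coaxial cylinder of radius r = 10.9 cm (arbitrary length L) as the Gaussian surface (r < R).
λ_enc = ∫₀^r ρ(r')·2πr' dr' = (2πρ₀/R²)·r^4/4 = -1.072e-5 C/m.
Gauss's law: E·2πrL = λ_enc L/ε₀.
E = 2k|λ_enc|/r = 2(8.99×10^9)(1.072×10^-5)/(0.109) = 1.77e6 N/C.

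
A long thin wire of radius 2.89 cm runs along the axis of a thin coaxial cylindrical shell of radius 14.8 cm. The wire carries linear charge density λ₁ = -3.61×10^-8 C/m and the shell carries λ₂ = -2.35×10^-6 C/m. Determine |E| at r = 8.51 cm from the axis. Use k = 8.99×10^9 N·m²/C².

E = 7.63×10^3 V/m

By cylindrical symmetry E is radial; use a coaxial Gaussian cylinder of radius 8.51 cm and length L (between the conductors, 2.89 cm < r < 14.8 cm).
The shell at 14.8 cm lies outside the Gaussian surface, so λ_enc = λ₁ = -3.61×10^-8 C/m.
Applying ∮E·dA = Q_enc/ε₀ with the end caps contributing no flux:
E = 2k|λ_enc|/r = 2(8.99×10^9)(3.61×10^-8)/(0.0851) = 7.63×10^3 N/C.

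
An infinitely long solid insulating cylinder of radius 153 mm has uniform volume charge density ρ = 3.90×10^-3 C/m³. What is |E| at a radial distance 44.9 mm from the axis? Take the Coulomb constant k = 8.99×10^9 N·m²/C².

9.89e6 V/m

Coaxial Gaussian cylinder, radius r = 44.9 mm, length L (r < R).
Charge inside radius r per length L is ρ·πr²·L, so λ_enc = ρπr² = 2.47×10^-5 C/m.
Applying ∮E·dA = Q_enc/ε₀ with the end caps contributing no flux:
E = 2k|λ_enc|/r = 2(8.99×10^9)(2.47×10^-5)/(0.0449) = 9.89×10^6 N/C.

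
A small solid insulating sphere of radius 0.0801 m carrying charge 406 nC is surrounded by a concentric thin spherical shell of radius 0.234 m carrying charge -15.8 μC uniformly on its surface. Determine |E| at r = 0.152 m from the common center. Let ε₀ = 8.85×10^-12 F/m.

|E| ≈ 1.58e5 N/C

By spherical symmetry E is radial; choose a Gaussian sphere of radius r = 0.152 m (between the bodies, 0.0801 m < r < 0.234 m).
The shell at 0.234 m lies outside the Gaussian surface, so Q_enc = 406 nC = 4.06×10^-7 C.
Since E is radial and uniform over the Gaussian sphere, Φ = E·4πr² = Q_enc/ε₀.
E = |Q_enc|/(4πε₀r²) = (4.06e-7)/(4π·8.85×10^-12·(0.152)²) = 1.58×10^5 N/C.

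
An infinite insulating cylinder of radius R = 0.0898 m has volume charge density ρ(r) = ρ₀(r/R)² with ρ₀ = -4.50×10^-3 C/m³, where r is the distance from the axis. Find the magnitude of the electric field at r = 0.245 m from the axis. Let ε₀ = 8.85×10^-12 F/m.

E = 4.18×10^6 V/m

By cylindrical symmetry E is radial; use a coaxial Gaussian cylinder of radius 0.245 m and length L (r > R, full charge per length enclosed).
λ_enc = 2π ∫₀^R ρ₀(r'/R)^2 r' dr' = 2πρ₀R²/4 = -5.70e-5 C/m.
Gauss's law: E·2πrL = λ_enc L/ε₀.
E = |λ_enc|/(2πε₀r) = (5.70e-5)/(2π·8.85×10^-12·0.245) = 4.18e6 N/C.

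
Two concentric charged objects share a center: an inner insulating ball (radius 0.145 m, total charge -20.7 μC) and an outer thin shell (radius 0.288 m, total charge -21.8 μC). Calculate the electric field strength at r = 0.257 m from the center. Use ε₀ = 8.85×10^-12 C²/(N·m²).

|E| ≈ 2.82×10^6 N/C

Symmetry ⇒ E = E(r) r̂. Gaussian sphere of radius r = 0.257 m (between the bodies, 0.145 m < r < 0.288 m).
The shell at 0.288 m lies outside the Gaussian surface, so Q_enc = -20.7 μC = -2.07×10^-5 C.
Gauss's law: E·4πr² = Q_enc/ε₀.
E = |Q_enc|/(4πε₀r²) = (2.07×10^-5)/(4π·8.85×10^-12·(0.257)²) = 2.82e6 N/C.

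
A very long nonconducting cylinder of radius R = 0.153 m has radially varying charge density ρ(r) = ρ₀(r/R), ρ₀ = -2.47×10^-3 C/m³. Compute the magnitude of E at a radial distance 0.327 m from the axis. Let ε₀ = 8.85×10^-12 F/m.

|E| = 6.66×10^6 N/C

Choose a coaxial cylinder of radius r = 0.327 m (arbitrary length L) as the Gaussian surface (r > R, full charge per length enclosed).
λ_enc = 2π ∫₀^R ρ₀(r'/R)^1 r' dr' = 2πρ₀R²/3 = -1.211e-4 C/m.
Since E is radial and uniform over the curved surface, Φ = E·2πrL = Q_enc/ε₀ = λ_enc L/ε₀.
E = |λ_enc|/(2πε₀r) = (1.211×10^-4)/(2π·8.85×10^-12·0.327) = 6.66e6 N/C.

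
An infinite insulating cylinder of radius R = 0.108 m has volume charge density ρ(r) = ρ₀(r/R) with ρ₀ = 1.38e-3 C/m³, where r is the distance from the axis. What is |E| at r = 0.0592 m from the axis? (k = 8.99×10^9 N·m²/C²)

Take a coaxial cylindrical Gaussian surface of radius r = 0.0592 m and length L (r < R).
Integrating ρ over the cross-section to radius r: λ_enc = (2πρ₀/R) ∫₀^r r'^2 dr' = 2πρ₀ r^3/(3·R) = 5.552e-6 C/m.
By Gauss's law (flux through the curved wall only), E·2πrL = λ_enc L/ε₀.
E = 2k|λ_enc|/r = 2(8.99×10^9)(5.552×10^-6)/(0.0592) = 1.69×10^6 N/C.

1.69×10^6 V/m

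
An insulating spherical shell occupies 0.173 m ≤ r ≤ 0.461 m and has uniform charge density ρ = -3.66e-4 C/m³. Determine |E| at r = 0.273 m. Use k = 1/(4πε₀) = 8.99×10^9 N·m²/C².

Take a concentric spherical Gaussian surface of radius r = 0.273 m (within the shell material, 0.173 m < r < 0.461 m).
Enclosed charge is the volume from a to r: Q_enc = (4π/3)ρ(r³ − a³) = -2.326×10^-5 C.
Since E is radial and uniform over the Gaussian sphere, Φ = E·4πr² = Q_enc/ε₀.
E = k|Q_enc|/r² = (8.99×10^9)(2.326×10^-5)/(0.273)² = 2.81×10^6 N/C.

E ≈ 2.81×10^6 N/C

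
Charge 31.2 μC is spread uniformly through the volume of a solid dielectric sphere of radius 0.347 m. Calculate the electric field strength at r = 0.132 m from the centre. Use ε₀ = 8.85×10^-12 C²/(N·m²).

By spherical symmetry E is radial; choose a Gaussian sphere of radius r = 0.132 m (r < R).
For a uniform sphere the enclosed fraction is (r/R)³, so Q_enc = (31.2 μC)(0.132/0.347)³ = 1.717e-6 C.
Gauss's law: E·4πr² = Q_enc/ε₀.
E = |Q_enc|/(4πε₀r²) = (1.717×10^-6)/(4π·8.85×10^-12·(0.132)²) = 8.86e5 N/C.

|E| ≈ 8.86×10^5 N/C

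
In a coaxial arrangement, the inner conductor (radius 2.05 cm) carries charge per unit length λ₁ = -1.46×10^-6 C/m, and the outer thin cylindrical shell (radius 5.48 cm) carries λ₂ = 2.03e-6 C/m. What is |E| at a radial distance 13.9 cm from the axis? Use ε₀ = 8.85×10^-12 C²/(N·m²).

|E| = 7.37e4 V/m

Take a coaxial cylindrical Gaussian surface of radius r = 13.9 cm and length L (r > 5.48 cm, enclosing both).
λ_enc = λ₁ + λ₂ = (-1.46×10^-6) + (2.03e-6) = 5.70×10^-7 C/m.
Since E is radial and uniform over the curved surface, Φ = E·2πrL = Q_enc/ε₀ = λ_enc L/ε₀.
E = |λ_enc|/(2πε₀r) = (5.70×10^-7)/(2π·8.85×10^-12·0.139) = 7.37×10^4 N/C.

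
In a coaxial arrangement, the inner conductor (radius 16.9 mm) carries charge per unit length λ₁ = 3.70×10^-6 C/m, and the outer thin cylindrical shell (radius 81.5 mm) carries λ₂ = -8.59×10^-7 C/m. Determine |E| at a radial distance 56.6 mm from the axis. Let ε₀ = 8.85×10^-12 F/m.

E = 1.18e6 N/C

Take a coaxial cylindrical Gaussian surface of radius r = 56.6 mm and length L (between the conductors, 16.9 mm < r < 81.5 mm).
Only the inner wire is enclosed; the outer shell contributes nothing inside itself. λ_enc = λ₁ = 3.70×10^-6 C/m.
Since E is radial and uniform over the curved surface, Φ = E·2πrL = Q_enc/ε₀ = λ_enc L/ε₀.
E = |λ_enc|/(2πε₀r) = (3.70e-6)/(2π·8.85×10^-12·0.0566) = 1.18×10^6 N/C.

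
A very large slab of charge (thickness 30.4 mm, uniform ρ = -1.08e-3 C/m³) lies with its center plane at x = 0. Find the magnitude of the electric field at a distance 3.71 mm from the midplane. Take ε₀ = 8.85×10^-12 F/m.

By symmetry E is perpendicular to the slab. A Gaussian pillbox from −3.71 mm to +3.71 mm (face area A) lies entirely within the slab.
Q_enc = ρ·(2x)·A and flux = 2EA, so 2EA = 2ρxA/ε₀ ⇒ E = |ρ|x/ε₀.
E = (1.08e-3)(0.00371)/(8.85×10^-12) = 4.53×10^5 N/C.

E ≈ 4.53×10^5 N/C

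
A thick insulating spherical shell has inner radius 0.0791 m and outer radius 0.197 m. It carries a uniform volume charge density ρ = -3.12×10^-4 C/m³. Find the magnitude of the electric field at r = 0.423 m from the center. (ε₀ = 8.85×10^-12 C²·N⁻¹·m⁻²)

E = 4.70e5 N/C

Use a concentric Gaussian sphere at r = 0.423 m (r > 0.197 m, enclosing the whole shell).
Q_enc = ρ·(4π/3)(b³ − a³) = (-3.12×10^-4)·(4π/3)·((0.197)³ − (0.0791)³) = -9.345×10^-6 C.
By Gauss's law, ∮E·dA = E·4πr² = Q_enc/ε₀.
E = |Q_enc|/(4πε₀r²) = (9.345×10^-6)/(4π·8.85×10^-12·(0.423)²) = 4.70×10^5 N/C.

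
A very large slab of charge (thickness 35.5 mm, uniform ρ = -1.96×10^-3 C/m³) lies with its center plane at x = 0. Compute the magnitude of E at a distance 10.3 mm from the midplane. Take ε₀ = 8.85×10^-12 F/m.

By symmetry E is perpendicular to the slab. A Gaussian pillbox from −10.3 mm to +10.3 mm (face area A) lies entirely within the slab.
Q_enc = ρ·(2x)·A and flux = 2EA, so 2EA = 2ρxA/ε₀ ⇒ E = |ρ|x/ε₀.
E = (1.96×10^-3)(0.0103)/(8.85×10^-12) = 2.28×10^6 N/C.

|E| = 2.28e6 N/C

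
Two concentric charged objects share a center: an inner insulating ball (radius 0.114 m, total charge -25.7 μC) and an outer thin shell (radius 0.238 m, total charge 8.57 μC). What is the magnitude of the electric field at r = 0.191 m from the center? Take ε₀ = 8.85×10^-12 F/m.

6.33×10^6 V/m

Take a concentric spherical Gaussian surface of radius r = 0.191 m (between the bodies, 0.114 m < r < 0.238 m).
Only the inner charge is enclosed; the outer shell contributes nothing inside itself. Q_enc = -25.7 μC = -2.57×10^-5 C.
Gauss's law: E·4πr² = Q_enc/ε₀.
E = |Q_enc|/(4πε₀r²) = (2.57×10^-5)/(4π·8.85×10^-12·(0.191)²) = 6.33×10^6 N/C.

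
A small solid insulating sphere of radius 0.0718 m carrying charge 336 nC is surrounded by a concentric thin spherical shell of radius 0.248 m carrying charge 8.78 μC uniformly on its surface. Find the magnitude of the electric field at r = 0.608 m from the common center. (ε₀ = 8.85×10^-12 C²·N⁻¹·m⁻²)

Take a concentric spherical Gaussian surface of radius r = 0.608 m (r > 0.248 m, enclosing both).
Q_enc = (336 nC) + (8.78 μC) = 9.116×10^-6 C.
Applying ∮E·dA = Q_enc/ε₀ with Φ = E(4πr²):
E = |Q_enc|/(4πε₀r²) = (9.116×10^-6)/(4π·8.85×10^-12·(0.608)²) = 2.22×10^5 N/C.

|E| = 2.22×10^5 N/C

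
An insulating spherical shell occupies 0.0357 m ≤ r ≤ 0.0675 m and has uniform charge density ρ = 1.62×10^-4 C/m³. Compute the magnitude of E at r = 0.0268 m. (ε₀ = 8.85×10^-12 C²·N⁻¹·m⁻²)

E = 0 (no enclosed charge)

By spherical symmetry E is radial; choose a Gaussian sphere of radius r = 0.0268 m (r < 0.0357 m, inside the empty cavity).
Q_enc = 0 (all charge lies at larger r); Gauss's law gives E = 0.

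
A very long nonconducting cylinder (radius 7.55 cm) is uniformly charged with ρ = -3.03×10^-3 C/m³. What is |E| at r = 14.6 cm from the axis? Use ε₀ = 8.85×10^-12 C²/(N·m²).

E = 6.68e6 N/C

Choose a coaxial cylinder of radius r = 14.6 cm (arbitrary length L) as the Gaussian surface (r > 7.55 cm, full cross-section enclosed).
λ_enc = ρ·πR² = (-3.03e-3)π(0.0755)² = -5.426e-5 C/m.
Gauss's law: E·2πrL = λ_enc L/ε₀.
E = |λ_enc|/(2πε₀r) = (5.426e-5)/(2π·8.85×10^-12·0.146) = 6.68×10^6 N/C.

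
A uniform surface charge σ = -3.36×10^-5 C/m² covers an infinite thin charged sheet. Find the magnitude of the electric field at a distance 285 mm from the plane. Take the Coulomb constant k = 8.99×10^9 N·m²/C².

By planar symmetry E is perpendicular to the sheet and uniform; use a Gaussian pillbox with flat faces of area A on each side of the sheet.
Flux Φ = 2EA and Q_enc = σA, so 2EA = σA/ε₀ ⇒ E = |σ|/(2ε₀), independent of distance.
E = 2πk|σ| = 2π(8.99×10^9)(3.36e-5) = 1.90×10^6 N/C.

E = 1.90×10^6 N/C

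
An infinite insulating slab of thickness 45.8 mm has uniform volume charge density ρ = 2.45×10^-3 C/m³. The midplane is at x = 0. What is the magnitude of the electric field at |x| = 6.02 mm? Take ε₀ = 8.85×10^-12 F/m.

By symmetry E is perpendicular to the slab. A Gaussian pillbox from −6.02 mm to +6.02 mm (face area A) lies entirely within the slab.
Q_enc = ρ·(2x)·A and flux = 2EA, so 2EA = 2ρxA/ε₀ ⇒ E = |ρ|x/ε₀.
E = (2.45e-3)(0.00602)/(8.85×10^-12) = 1.67×10^6 N/C.

E ≈ 1.67×10^6 V/m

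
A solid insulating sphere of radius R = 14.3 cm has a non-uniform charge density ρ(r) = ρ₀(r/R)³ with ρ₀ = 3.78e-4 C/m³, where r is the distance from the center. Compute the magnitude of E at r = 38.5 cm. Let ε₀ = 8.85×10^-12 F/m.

Take a concentric spherical Gaussian surface of radius r = 38.5 cm (r > R, all charge enclosed).
Q_enc = 4π ∫₀^R ρ₀(r'/R)^3 r'² dr' = 4πρ₀R³/6 = 2.315×10^-6 C.
Gauss's law: E·4πr² = Q_enc/ε₀.
E = |Q_enc|/(4πε₀r²) = (2.315×10^-6)/(4π·8.85×10^-12·(0.385)²) = 1.40e5 N/C.

|E| ≈ 1.40×10^5 N/C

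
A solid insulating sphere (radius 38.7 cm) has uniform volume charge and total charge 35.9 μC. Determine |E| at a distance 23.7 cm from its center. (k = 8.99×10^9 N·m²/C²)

|E| = 1.32e6 N/C

Use a concentric Gaussian sphere at r = 23.7 cm (r < R).
For a uniform sphere the enclosed fraction is (r/R)³, so Q_enc = (35.9 μC)(0.237/0.387)³ = 8.245×10^-6 C.
Since E is radial and uniform over the Gaussian sphere, Φ = E·4πr² = Q_enc/ε₀.
E = k|Q_enc|/r² = (8.99×10^9)(8.245e-6)/(0.237)² = 1.32e6 N/C.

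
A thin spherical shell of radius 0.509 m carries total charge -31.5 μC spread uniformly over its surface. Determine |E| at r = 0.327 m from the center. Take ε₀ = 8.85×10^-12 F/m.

Take a concentric spherical Gaussian surface of radius r = 0.327 m (inside the shell, r < 0.509 m).
No charge lies within this surface, so Q_enc = 0 and Gauss's law gives E·4πr² = 0 ⇒ E = 0.

E = 0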